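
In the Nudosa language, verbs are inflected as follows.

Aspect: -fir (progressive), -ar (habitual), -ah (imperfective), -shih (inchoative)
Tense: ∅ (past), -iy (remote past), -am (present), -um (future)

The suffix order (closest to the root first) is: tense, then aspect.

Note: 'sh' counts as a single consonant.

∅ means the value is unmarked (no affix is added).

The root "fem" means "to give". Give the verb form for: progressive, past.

tense = past: zero marking, form stays fem.
Attach aspect progressive -fir → femfir.

femfir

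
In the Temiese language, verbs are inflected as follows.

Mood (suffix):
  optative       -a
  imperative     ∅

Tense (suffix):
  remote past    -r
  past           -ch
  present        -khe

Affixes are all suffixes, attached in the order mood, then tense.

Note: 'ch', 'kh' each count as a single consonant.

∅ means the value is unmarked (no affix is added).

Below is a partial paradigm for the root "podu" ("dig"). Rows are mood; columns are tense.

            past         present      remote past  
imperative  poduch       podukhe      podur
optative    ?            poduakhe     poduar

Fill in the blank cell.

poduach

Attach mood optative -a → podua.
Attach tense past -ch → poduach.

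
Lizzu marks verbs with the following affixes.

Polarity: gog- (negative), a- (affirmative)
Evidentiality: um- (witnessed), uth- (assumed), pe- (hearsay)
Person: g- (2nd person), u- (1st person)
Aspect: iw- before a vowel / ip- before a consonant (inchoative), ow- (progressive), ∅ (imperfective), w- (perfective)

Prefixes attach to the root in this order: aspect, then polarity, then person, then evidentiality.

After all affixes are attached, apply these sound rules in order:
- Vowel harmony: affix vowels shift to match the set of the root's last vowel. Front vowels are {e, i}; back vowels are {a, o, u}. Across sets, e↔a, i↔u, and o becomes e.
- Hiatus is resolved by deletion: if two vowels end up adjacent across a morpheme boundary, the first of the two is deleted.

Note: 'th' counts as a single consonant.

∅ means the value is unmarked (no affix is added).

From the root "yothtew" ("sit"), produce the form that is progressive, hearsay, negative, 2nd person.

Attach aspect progressive ow- → owyothtew.
Attach polarity negative gog- → gogowyothtew.
Attach person 2nd person g- → ggogowyothtew.
Attach evidentiality hearsay pe- → peggogowyothtew.
Apply vowel harmony: peggogowyothtew → peggegewyothtew.
Vowel deletion: no change.

peggegewyothtew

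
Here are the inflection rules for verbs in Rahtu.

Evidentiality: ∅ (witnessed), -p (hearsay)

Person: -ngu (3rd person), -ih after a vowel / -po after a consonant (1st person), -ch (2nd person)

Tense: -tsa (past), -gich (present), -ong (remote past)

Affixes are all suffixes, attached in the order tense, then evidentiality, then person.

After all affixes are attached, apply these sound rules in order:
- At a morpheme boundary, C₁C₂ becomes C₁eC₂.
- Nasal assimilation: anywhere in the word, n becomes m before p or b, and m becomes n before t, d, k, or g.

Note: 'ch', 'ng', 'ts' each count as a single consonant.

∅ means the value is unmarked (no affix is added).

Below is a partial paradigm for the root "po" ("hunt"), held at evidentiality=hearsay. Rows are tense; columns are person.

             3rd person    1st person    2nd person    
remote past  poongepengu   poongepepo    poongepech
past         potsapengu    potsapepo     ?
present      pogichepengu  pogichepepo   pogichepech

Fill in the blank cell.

potsapech

Attach tense past -tsa → potsa.
Attach evidentiality hearsay -p → potsap.
Attach person 2nd person -ch → potsapch.
Apply epenthesis: potsapch → potsapech.
Nasal assimilation: no change.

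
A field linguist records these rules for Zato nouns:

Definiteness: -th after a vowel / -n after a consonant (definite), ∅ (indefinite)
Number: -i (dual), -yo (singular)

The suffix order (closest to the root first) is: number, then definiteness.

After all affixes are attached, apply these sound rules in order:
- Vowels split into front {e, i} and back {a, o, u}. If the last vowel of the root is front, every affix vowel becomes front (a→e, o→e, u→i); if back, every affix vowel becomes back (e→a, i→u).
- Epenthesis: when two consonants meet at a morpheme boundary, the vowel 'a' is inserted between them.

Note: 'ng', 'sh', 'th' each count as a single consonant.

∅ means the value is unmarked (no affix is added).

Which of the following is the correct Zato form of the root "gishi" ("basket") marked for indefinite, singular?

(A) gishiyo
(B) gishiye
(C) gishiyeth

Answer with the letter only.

B

Attach number singular -yo → gishiyo.
definiteness = indefinite: zero marking, form stays gishiyo.
Apply vowel harmony: gishiyo → gishiye.
Epenthesis: no change.
So the correct form is gishiye, option (B).
(C) gishiyeth is wrong: it uses definite instead of indefinite for definiteness.
(A) gishiyo is wrong: it fails to apply the sound rule(s).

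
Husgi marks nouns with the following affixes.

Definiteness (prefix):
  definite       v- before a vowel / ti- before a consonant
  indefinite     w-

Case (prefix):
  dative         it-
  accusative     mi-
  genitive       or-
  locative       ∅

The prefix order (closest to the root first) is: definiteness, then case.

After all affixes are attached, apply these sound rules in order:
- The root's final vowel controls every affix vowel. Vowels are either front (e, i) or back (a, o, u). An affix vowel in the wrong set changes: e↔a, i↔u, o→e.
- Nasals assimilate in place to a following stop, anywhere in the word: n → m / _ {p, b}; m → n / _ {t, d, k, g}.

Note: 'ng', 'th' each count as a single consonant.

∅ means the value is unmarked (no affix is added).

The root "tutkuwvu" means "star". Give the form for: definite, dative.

uttututkuwvu

Attach definiteness definite ti- (before consonant 't') → titutkuwvu.
Attach case dative it- → ittitutkuwvu.
Apply vowel harmony: ittitutkuwvu → uttututkuwvu.
Nasal assimilation: no change.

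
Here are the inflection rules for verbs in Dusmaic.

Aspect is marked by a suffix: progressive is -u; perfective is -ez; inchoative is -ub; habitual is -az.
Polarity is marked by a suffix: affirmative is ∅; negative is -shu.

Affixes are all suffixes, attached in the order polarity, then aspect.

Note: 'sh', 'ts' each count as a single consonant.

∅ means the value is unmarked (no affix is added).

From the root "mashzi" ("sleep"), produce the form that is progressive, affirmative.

polarity = affirmative: zero marking, form stays mashzi.
Attach aspect progressive -u → mashziu.

mashziu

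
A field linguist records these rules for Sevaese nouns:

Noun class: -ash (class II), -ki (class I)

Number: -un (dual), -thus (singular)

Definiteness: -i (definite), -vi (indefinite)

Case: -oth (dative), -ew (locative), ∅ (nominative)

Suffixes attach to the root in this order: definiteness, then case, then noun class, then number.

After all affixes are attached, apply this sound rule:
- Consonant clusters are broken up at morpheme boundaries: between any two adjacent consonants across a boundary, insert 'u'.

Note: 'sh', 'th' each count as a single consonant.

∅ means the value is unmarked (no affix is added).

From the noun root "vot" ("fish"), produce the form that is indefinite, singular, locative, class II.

Attach definiteness indefinite -vi → votvi.
Attach case locative -ew → votview.
Attach noun class class II -ash → votviewash.
Attach number singular -thus → votviewashthus.
Apply epenthesis: votviewashthus → votuviewashuthus.

votuviewashuthus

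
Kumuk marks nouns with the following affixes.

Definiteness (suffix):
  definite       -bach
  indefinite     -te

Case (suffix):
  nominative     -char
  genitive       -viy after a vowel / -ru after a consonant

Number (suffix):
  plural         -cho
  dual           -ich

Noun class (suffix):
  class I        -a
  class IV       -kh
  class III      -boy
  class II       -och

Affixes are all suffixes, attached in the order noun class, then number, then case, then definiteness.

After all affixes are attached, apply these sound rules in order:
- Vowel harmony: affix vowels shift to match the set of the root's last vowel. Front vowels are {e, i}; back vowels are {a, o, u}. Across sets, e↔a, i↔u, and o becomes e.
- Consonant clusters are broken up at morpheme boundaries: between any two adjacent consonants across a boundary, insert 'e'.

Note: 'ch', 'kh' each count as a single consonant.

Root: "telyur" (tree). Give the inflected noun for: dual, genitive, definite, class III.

Attach noun class class III -boy → telyurboy.
Attach number dual -ich → telyurboyich.
Attach case genitive -ru (after consonant 'ch') → telyurboyichru.
Attach definiteness definite -bach → telyurboyichrubach.
Apply vowel harmony: telyurboyichrubach → telyurboyuchrubach.
Apply epenthesis: telyurboyuchrubach → telyureboyucherubach.

telyureboyucherubach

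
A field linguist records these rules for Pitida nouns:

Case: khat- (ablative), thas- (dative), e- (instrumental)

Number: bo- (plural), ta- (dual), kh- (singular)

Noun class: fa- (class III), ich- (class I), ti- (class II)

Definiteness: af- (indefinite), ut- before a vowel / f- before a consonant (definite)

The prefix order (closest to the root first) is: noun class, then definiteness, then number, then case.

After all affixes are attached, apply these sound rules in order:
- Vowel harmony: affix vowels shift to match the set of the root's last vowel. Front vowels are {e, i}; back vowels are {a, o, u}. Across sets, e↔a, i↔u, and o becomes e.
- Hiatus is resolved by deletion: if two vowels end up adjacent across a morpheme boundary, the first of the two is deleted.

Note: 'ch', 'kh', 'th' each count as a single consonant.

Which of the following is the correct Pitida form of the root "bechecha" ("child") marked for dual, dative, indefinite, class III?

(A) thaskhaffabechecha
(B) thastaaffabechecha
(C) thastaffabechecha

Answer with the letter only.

C

Attach noun class class III fa- → fabechecha.
Attach definiteness indefinite af- → affabechecha.
Attach number dual ta- → taaffabechecha.
Attach case dative thas- → thastaaffabechecha.
Vowel harmony: no change.
Apply vowel deletion: thastaaffabechecha → thastaffabechecha.
So the correct form is thastaffabechecha, option (C).
(B) thastaaffabechecha is wrong: it fails to apply the sound rule(s).
(A) thaskhaffabechecha is wrong: it uses singular instead of dual for number.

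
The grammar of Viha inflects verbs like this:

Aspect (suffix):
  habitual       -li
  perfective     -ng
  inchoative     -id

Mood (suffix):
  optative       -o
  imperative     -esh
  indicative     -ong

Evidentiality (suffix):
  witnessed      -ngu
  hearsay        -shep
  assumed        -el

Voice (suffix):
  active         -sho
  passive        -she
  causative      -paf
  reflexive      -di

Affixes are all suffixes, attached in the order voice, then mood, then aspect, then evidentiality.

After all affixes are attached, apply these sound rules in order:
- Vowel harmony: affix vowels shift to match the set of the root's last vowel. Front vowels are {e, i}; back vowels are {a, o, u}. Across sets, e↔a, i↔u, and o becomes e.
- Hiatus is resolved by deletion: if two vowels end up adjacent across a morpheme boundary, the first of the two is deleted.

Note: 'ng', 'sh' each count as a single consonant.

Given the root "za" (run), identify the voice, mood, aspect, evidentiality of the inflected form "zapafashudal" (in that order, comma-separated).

causative, imperative, inchoative, assumed

Segment: za-paf-esh-id-el.
voice: -paf → causative.
mood: -esh → imperative.
aspect: -id → inchoative.
evidentiality: -el → assumed.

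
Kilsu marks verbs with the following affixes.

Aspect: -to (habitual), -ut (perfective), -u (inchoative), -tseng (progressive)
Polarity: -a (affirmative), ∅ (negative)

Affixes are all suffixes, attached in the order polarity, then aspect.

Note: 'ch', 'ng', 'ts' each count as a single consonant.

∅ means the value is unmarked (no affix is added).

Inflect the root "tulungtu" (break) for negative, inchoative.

polarity = negative: zero marking, form stays tulungtu.
Attach aspect inchoative -u → tulungtuu.

tulungtuu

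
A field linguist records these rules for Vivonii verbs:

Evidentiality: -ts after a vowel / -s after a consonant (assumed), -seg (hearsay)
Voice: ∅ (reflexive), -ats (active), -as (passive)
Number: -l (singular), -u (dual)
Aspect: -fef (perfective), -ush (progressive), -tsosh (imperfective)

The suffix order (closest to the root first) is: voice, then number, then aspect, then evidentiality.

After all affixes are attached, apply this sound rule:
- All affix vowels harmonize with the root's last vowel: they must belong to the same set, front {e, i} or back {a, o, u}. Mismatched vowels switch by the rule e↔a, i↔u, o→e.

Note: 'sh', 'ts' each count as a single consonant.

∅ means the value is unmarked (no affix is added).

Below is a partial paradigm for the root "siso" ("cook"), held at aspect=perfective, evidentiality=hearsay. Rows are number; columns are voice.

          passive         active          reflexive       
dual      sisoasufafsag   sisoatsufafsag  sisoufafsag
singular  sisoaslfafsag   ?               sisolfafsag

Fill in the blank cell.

Attach voice active -ats → sisoats.
Attach number singular -l → sisoatsl.
Attach aspect perfective -fef → sisoatslfef.
Attach evidentiality hearsay -seg → sisoatslfefseg.
Apply vowel harmony: sisoatslfefseg → sisoatslfafsag.

sisoatslfafsag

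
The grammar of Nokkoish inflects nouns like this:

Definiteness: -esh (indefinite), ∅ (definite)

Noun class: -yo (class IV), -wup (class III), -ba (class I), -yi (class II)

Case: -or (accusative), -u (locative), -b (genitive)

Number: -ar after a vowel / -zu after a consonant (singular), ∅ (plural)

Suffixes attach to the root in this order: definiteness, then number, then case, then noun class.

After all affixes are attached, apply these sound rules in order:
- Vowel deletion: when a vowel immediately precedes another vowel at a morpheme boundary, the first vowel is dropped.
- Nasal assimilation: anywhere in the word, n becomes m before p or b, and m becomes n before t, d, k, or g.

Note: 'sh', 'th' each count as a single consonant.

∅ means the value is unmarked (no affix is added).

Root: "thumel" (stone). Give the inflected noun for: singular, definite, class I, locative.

definiteness = definite: zero marking, form stays thumel.
Attach number singular -zu (after consonant 'l') → thumelzu.
Attach case locative -u → thumelzuu.
Attach noun class class I -ba → thumelzuuba.
Apply vowel deletion: thumelzuuba → thumelzuba.
Nasal assimilation: no change.

thumelzuba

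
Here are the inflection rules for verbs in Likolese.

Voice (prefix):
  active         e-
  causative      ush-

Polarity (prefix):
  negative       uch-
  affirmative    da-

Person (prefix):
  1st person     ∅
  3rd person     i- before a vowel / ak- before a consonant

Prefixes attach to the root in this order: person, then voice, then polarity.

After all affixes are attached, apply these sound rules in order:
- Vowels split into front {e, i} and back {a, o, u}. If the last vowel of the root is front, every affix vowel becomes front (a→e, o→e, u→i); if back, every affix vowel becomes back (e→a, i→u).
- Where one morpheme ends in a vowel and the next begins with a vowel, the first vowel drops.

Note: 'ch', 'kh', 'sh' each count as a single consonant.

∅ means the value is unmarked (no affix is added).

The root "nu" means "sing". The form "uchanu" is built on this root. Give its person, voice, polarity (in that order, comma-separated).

Segment: uch-e-nu.
person: ∅ → 1st person.
voice: e- → active.
polarity: uch- → negative.

1st person, active, negative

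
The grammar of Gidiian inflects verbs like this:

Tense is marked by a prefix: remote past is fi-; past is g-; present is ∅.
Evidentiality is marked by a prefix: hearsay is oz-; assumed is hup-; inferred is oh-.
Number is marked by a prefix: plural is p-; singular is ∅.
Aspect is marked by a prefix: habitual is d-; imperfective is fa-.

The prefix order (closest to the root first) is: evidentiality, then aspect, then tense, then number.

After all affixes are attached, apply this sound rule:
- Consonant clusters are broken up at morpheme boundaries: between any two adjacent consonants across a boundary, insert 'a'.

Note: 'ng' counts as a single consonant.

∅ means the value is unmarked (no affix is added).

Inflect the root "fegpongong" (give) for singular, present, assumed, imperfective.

fahupafegpongong

Attach evidentiality assumed hup- → hupfegpongong.
Attach aspect imperfective fa- → fahupfegpongong.
tense = present: zero marking, form stays fahupfegpongong.
number = singular: zero marking, form stays fahupfegpongong.
Apply epenthesis: fahupfegpongong → fahupafegpongong.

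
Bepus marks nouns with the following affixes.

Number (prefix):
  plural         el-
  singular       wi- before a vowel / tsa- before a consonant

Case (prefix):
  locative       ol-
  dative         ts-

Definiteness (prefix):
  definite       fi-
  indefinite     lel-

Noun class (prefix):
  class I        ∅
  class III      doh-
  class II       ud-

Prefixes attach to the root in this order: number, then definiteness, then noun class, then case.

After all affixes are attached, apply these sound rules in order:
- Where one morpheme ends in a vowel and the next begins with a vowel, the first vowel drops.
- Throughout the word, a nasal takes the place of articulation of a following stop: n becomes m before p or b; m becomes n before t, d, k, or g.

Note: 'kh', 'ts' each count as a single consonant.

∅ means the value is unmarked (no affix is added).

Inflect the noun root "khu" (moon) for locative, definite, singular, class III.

oldohfitsakhu

Attach number singular tsa- (before consonant 'kh') → tsakhu.
Attach definiteness definite fi- → fitsakhu.
Attach noun class class III doh- → dohfitsakhu.
Attach case locative ol- → oldohfitsakhu.
Vowel deletion: no change.
Nasal assimilation: no change.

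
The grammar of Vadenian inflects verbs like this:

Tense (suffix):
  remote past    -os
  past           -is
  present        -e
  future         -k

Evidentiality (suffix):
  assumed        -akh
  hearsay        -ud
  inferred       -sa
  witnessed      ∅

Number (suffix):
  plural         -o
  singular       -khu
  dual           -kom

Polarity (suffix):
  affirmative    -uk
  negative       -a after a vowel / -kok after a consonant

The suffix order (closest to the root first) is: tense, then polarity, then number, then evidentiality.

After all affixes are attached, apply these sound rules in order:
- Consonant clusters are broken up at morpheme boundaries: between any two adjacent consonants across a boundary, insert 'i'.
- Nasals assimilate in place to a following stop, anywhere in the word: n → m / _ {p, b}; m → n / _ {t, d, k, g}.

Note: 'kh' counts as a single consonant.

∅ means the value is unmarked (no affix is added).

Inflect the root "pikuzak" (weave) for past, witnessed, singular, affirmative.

pikuzakisukikhu

Attach tense past -is → pikuzakis.
Attach polarity affirmative -uk → pikuzakisuk.
Attach number singular -khu → pikuzakisukkhu.
evidentiality = witnessed: zero marking, form stays pikuzakisukkhu.
Apply epenthesis: pikuzakisukkhu → pikuzakisukikhu.
Nasal assimilation: no change.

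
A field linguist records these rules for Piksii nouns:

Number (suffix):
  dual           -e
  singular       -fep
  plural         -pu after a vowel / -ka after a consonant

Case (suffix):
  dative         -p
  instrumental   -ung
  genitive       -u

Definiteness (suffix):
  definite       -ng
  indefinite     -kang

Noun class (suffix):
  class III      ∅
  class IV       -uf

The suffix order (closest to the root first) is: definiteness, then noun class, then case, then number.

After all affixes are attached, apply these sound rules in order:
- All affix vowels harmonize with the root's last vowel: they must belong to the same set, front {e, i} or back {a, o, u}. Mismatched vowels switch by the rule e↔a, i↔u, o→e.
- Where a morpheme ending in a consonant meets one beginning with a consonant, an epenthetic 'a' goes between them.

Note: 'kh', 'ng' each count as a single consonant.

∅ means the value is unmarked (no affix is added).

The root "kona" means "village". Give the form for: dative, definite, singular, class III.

Attach definiteness definite -ng → konang.
noun class = class III: zero marking, form stays konang.
Attach case dative -p → konangp.
Attach number singular -fep → konangpfep.
Apply vowel harmony: konangpfep → konangpfap.
Apply epenthesis: konangpfap → konangapafap.

konangapafap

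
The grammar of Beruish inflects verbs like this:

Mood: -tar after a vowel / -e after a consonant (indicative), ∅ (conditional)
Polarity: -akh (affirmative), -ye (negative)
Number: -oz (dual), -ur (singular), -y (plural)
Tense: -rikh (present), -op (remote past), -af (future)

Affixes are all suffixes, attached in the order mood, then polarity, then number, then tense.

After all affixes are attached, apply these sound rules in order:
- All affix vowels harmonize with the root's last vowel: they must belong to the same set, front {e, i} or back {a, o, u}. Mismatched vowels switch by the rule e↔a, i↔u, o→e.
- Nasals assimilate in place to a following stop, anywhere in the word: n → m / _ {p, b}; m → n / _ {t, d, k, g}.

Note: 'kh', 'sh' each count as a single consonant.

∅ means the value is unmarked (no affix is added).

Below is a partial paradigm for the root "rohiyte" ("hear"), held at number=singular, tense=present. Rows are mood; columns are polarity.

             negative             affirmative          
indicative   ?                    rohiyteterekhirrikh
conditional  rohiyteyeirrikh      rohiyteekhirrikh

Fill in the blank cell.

Attach mood indicative -tar (after vowel 'e') → rohiytetar.
Attach polarity negative -ye → rohiytetarye.
Attach number singular -ur → rohiytetaryeur.
Attach tense present -rikh → rohiytetaryeurrikh.
Apply vowel harmony: rohiytetaryeurrikh → rohiyteteryeirrikh.
Nasal assimilation: no change.

rohiyteteryeirrikh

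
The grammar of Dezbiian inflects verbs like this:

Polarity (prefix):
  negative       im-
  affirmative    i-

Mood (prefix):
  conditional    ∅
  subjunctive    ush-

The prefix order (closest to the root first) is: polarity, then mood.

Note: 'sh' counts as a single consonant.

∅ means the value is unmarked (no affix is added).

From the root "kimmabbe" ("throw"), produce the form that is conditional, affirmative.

ikimmabbe

Attach polarity affirmative i- → ikimmabbe.
mood = conditional: zero marking, form stays ikimmabbe.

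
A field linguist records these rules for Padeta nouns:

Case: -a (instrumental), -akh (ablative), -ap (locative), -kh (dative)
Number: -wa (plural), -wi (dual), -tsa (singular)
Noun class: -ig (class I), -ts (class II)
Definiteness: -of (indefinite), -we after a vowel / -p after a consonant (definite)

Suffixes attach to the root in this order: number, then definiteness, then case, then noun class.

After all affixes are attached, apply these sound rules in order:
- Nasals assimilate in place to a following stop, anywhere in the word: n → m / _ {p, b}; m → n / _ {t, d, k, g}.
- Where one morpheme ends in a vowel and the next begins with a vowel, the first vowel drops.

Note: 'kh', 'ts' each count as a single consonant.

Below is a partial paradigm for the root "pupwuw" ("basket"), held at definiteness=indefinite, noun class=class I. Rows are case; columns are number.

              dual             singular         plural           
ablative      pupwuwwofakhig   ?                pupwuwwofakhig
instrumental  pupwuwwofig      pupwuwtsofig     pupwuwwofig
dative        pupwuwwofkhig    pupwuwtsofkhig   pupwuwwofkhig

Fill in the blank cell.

Attach number singular -tsa → pupwuwtsa.
Attach definiteness indefinite -of → pupwuwtsaof.
Attach case ablative -akh → pupwuwtsaofakh.
Attach noun class class I -ig → pupwuwtsaofakhig.
Nasal assimilation: no change.
Apply vowel deletion: pupwuwtsaofakhig → pupwuwtsofakhig.

pupwuwtsofakhig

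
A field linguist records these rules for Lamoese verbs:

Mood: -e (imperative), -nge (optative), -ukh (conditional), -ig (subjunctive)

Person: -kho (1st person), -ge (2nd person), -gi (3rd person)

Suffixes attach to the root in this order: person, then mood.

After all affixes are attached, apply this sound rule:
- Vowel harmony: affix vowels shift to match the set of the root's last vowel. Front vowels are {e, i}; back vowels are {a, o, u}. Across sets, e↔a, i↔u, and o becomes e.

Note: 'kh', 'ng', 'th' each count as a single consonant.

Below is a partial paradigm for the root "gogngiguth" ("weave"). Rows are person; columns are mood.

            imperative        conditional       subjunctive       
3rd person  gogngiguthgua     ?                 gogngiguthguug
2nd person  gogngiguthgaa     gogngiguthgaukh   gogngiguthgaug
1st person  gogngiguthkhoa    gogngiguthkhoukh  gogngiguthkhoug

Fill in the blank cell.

Attach person 3rd person -gi → gogngiguthgi.
Attach mood conditional -ukh → gogngiguthgiukh.
Apply vowel harmony: gogngiguthgiukh → gogngiguthguukh.

gogngiguthguukh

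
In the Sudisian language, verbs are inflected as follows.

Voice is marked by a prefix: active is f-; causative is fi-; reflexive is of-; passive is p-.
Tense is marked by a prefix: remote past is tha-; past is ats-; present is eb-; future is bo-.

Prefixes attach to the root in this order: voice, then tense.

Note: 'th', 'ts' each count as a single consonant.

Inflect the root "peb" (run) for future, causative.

bofipeb

Attach voice causative fi- → fipeb.
Attach tense future bo- → bofipeb.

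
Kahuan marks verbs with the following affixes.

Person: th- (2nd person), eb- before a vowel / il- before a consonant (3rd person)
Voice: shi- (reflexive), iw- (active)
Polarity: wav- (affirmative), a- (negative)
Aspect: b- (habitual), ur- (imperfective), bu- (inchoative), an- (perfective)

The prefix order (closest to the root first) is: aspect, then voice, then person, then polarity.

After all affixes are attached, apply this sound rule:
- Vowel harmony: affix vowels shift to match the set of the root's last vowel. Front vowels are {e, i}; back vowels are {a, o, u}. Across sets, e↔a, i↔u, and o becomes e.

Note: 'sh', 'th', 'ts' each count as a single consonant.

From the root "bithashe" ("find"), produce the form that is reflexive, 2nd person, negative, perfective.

Attach aspect perfective an- → anbithashe.
Attach voice reflexive shi- → shianbithashe.
Attach person 2nd person th- → thshianbithashe.
Attach polarity negative a- → athshianbithashe.
Apply vowel harmony: athshianbithashe → ethshienbithashe.

ethshienbithashe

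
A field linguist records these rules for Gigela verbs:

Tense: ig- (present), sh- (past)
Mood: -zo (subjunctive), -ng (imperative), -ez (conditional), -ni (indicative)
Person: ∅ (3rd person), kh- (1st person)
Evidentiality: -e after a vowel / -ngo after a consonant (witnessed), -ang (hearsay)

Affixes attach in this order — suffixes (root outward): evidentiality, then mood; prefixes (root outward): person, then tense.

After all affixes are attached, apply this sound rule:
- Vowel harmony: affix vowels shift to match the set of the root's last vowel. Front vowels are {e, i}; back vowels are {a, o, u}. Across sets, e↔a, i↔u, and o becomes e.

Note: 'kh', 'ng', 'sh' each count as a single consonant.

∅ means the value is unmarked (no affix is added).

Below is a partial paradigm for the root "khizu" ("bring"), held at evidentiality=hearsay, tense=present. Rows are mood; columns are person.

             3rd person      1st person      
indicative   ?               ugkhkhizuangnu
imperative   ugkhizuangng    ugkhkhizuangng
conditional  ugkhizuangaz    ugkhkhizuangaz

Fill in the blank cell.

ugkhizuangnu

Attach evidentiality hearsay -ang → khizuang.
person = 3rd person: zero marking, form stays khizuang.
Attach mood indicative -ni → khizuangni.
Attach tense present ig- → igkhizuangni.
Apply vowel harmony: igkhizuangni → ugkhizuangnu.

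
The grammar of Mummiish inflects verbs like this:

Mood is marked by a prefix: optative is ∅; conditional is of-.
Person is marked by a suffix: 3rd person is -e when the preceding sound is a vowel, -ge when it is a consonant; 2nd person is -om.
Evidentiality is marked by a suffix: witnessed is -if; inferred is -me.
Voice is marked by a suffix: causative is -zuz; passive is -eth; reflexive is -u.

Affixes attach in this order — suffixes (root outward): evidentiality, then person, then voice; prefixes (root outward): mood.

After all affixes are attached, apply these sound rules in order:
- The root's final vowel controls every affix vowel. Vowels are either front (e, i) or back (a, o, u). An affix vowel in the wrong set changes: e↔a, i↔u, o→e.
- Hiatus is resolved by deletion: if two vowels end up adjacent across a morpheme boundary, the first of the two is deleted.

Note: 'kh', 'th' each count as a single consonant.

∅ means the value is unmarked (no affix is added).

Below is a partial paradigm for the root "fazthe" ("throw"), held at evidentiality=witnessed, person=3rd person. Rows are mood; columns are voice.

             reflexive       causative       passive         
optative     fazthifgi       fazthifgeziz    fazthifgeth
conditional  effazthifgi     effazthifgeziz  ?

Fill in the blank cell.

Attach evidentiality witnessed -if → faztheif.
Attach person 3rd person -ge (after consonant 'f') → faztheifge.
Attach mood conditional of- → offaztheifge.
Attach voice passive -eth → offaztheifgeeth.
Apply vowel harmony: offaztheifgeeth → effaztheifgeeth.
Apply vowel deletion: effaztheifgeeth → effazthifgeth.

effazthifgeth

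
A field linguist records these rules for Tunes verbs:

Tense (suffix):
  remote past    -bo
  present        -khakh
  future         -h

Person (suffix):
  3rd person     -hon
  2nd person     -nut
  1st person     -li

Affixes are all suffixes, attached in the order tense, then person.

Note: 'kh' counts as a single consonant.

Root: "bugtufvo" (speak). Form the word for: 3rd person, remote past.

Attach tense remote past -bo → bugtufvobo.
Attach person 3rd person -hon → bugtufvobohon.

bugtufvobohon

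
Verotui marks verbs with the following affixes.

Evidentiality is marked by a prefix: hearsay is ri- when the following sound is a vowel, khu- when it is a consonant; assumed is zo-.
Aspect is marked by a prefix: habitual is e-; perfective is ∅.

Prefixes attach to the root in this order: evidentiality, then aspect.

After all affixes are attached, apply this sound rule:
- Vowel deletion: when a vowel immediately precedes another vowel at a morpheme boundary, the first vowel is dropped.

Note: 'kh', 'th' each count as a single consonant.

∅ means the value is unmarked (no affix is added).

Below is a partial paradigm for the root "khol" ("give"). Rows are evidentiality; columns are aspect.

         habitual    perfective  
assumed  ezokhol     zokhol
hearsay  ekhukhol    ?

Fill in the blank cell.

khukhol

Attach evidentiality hearsay khu- (before consonant 'kh') → khukhol.
aspect = perfective: zero marking, form stays khukhol.
Vowel deletion: no change.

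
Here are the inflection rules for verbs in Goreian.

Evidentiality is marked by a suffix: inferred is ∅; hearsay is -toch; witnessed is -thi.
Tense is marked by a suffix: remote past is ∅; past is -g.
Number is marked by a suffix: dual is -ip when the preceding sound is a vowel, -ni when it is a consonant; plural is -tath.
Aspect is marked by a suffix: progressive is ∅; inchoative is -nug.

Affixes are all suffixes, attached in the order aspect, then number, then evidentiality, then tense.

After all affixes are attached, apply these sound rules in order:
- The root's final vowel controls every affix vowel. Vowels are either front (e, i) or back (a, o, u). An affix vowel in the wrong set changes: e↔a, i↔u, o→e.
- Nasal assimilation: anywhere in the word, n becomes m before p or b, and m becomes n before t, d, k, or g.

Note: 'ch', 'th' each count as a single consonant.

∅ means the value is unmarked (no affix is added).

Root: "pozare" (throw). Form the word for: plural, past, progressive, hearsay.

pozaretethtechg

aspect = progressive: zero marking, form stays pozare.
Attach number plural -tath → pozaretath.
Attach evidentiality hearsay -toch → pozaretathtoch.
Attach tense past -g → pozaretathtochg.
Apply vowel harmony: pozaretathtochg → pozaretethtechg.
Nasal assimilation: no change.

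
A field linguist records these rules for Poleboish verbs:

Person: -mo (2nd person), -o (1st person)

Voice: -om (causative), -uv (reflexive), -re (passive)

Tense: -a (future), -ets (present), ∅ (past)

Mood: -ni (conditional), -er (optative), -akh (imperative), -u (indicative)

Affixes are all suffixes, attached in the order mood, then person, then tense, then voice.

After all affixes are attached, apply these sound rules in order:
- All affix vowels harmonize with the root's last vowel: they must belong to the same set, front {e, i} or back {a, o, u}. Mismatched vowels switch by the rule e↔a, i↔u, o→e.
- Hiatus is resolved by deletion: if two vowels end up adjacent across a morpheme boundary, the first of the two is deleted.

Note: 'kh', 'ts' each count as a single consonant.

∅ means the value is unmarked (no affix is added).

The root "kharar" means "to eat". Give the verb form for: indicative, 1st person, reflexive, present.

khararatsuv

Attach mood indicative -u → khararu.
Attach person 1st person -o → khararuo.
Attach tense present -ets → khararuoets.
Attach voice reflexive -uv → khararuoetsuv.
Apply vowel harmony: khararuoetsuv → khararuoatsuv.
Apply vowel deletion: khararuoatsuv → khararatsuv.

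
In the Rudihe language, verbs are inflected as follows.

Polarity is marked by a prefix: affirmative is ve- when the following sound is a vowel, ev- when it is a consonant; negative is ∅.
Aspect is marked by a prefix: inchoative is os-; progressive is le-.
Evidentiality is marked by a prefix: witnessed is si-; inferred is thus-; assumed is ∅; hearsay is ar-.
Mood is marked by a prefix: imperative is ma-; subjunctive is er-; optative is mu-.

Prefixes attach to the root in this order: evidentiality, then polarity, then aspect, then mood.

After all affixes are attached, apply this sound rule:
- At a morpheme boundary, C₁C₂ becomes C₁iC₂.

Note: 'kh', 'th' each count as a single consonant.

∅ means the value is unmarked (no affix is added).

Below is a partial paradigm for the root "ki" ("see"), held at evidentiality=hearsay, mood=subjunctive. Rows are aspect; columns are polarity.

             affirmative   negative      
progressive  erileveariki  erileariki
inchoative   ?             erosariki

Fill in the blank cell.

Attach evidentiality hearsay ar- → arki.
Attach polarity affirmative ve- (before vowel 'a') → vearki.
Attach aspect inchoative os- → osvearki.
Attach mood subjunctive er- → erosvearki.
Apply epenthesis: erosvearki → erosiveariki.

erosiveariki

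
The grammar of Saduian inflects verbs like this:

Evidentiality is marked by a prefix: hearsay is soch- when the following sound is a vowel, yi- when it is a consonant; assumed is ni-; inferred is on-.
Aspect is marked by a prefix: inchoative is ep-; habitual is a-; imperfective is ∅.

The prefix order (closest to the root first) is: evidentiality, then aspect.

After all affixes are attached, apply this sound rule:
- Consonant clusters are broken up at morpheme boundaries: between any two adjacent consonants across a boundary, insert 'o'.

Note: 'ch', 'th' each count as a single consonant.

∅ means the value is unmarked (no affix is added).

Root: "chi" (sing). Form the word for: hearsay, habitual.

Attach evidentiality hearsay yi- (before consonant 'ch') → yichi.
Attach aspect habitual a- → ayichi.
Epenthesis: no change.

ayichi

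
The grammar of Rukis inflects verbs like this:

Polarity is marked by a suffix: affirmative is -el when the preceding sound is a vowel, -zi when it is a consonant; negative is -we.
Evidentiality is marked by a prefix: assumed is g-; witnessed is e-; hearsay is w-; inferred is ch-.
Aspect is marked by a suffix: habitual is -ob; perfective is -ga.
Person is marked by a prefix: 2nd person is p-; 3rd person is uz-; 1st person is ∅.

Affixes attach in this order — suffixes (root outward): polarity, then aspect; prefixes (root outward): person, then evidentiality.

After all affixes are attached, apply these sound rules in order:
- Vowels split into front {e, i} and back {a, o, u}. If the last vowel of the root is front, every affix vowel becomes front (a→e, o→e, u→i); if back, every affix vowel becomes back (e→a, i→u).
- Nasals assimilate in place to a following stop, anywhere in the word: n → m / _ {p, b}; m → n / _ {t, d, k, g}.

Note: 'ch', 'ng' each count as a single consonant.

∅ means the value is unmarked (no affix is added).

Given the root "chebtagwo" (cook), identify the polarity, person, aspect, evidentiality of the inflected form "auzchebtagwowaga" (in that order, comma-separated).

negative, 3rd person, perfective, witnessed

Segment: e-uz-chebtagwo-we-ga.
polarity: -we → negative.
person: uz- → 3rd person.
aspect: -ga → perfective.
evidentiality: e- → witnessed.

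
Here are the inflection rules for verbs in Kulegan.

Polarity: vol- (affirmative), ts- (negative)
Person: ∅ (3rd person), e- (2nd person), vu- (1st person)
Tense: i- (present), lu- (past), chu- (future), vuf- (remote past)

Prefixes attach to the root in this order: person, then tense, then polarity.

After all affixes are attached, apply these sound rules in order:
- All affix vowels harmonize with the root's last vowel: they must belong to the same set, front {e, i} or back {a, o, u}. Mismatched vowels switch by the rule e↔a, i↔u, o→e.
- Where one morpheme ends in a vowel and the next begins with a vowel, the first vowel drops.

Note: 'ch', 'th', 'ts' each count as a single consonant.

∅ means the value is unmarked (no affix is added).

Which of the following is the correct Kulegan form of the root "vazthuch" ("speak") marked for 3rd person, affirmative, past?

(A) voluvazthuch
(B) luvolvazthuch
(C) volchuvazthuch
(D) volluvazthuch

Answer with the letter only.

D

person = 3rd person: zero marking, form stays vazthuch.
Attach tense past lu- → luvazthuch.
Attach polarity affirmative vol- → volluvazthuch.
Vowel harmony: no change.
Vowel deletion: no change.
So the correct form is volluvazthuch, option (D).
(B) luvolvazthuch is wrong: it has the affixes in the wrong order.
(A) voluvazthuch is wrong: it uses present instead of past for tense.
(C) volchuvazthuch is wrong: it uses future instead of past for tense.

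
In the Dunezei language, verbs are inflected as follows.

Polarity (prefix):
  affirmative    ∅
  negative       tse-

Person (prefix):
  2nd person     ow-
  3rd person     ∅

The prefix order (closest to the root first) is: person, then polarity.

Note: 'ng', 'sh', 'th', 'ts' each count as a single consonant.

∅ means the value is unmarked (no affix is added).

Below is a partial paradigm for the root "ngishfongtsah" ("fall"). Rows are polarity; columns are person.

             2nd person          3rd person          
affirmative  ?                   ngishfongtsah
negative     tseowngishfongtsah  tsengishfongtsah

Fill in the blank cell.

Attach person 2nd person ow- → owngishfongtsah.
polarity = affirmative: zero marking, form stays owngishfongtsah.

owngishfongtsah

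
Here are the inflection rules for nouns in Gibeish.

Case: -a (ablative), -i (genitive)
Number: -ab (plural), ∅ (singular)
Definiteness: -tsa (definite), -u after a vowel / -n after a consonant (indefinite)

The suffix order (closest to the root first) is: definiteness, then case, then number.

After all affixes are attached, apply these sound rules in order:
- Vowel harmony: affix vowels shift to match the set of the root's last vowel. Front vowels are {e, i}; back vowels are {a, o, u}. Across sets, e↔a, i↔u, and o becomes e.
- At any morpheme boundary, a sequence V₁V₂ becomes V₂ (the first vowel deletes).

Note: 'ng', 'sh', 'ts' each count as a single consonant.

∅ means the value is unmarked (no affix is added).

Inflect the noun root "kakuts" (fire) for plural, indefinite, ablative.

Attach definiteness indefinite -n (after consonant 'ts') → kakutsn.
Attach case ablative -a → kakutsna.
Attach number plural -ab → kakutsnaab.
Vowel harmony: no change.
Apply vowel deletion: kakutsnaab → kakutsnab.

kakutsnab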